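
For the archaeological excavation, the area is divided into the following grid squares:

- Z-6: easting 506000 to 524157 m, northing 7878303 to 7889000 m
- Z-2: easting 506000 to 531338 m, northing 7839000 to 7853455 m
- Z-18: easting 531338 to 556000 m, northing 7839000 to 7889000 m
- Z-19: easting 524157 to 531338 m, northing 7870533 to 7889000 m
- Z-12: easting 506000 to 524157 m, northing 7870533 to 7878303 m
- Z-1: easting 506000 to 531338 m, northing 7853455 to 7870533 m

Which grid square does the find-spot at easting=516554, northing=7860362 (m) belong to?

The point has easting = 516554 and northing = 7860362.
Only Z-1 satisfies 506000 ≤ easting ≤ 531338 and 7853455 ≤ northing ≤ 7870533.

Z-1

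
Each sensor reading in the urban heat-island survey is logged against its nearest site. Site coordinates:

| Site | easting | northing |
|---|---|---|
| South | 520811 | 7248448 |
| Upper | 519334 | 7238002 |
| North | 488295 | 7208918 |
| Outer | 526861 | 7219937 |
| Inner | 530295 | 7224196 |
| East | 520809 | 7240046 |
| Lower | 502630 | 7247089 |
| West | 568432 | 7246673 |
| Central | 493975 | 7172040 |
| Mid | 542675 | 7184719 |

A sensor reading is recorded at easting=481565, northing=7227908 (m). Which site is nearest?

North

Squared distances to each site:
South: 1962140116.000; Upper: 1528386197.000; North: 405913000.000; Outer: 2115264457.000; Inner: 2388391844.000; East: 1687422580.000; Lower: 811644986.000; West: 7898000914.000; Central: 3275241524.000; Mid: 5599721821.000.
Minimum at North.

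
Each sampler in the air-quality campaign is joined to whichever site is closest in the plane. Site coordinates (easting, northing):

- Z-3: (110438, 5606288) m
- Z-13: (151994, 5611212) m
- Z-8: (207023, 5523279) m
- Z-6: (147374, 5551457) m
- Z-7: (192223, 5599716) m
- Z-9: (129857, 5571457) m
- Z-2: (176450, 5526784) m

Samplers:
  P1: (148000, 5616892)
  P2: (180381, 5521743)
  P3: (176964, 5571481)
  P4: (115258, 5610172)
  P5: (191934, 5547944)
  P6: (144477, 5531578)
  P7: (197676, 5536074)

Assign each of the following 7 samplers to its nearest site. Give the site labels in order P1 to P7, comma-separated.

P1 → Z-13 (d²=48214436.00)
P2 → Z-2 (d²=40864442.00)
P3 → Z-7 (d²=1030052306.00)
P4 → Z-3 (d²=38317856.00)
P5 → Z-2 (d²=687499856.00)
P6 → Z-6 (d²=403567250.00)
P7 → Z-8 (d²=251078434.00)

Z-13, Z-2, Z-7, Z-3, Z-2, Z-6, Z-8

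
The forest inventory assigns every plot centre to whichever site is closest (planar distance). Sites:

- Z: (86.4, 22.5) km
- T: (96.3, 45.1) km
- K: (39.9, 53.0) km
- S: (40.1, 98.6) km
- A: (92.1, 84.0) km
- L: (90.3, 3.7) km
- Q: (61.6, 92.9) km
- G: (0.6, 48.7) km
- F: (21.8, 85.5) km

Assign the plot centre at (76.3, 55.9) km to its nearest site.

T

Squared distances to each site:
Z: 1217.570; T: 516.640; K: 1333.370; S: 3133.730; A: 1039.250; L: 2920.840; Q: 1585.090; G: 5782.330; F: 3846.410.
Minimum at T.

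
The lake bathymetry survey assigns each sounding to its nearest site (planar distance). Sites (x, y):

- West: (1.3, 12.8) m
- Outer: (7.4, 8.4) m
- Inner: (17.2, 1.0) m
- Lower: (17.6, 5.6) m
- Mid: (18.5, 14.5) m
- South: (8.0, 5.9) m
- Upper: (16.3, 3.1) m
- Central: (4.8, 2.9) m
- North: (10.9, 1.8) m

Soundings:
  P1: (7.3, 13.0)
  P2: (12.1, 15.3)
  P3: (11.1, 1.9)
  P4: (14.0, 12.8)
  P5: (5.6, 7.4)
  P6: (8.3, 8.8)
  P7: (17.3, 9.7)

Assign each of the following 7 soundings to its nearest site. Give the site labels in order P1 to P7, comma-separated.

P1 → Outer (d²=21.17)
P2 → Mid (d²=41.60)
P3 → North (d²=0.05)
P4 → Mid (d²=23.14)
P5 → Outer (d²=4.24)
P6 → Outer (d²=0.97)
P7 → Lower (d²=16.90)

Outer, Mid, North, Mid, Outer, Outer, Lower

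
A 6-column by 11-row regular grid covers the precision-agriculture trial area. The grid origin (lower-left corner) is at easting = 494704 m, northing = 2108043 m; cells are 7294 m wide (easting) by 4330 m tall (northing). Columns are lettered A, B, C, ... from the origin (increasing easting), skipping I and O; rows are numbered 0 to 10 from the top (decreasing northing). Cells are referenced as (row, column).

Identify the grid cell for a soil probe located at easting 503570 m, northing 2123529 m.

(7, B)

Column index: ⌊(503570 − 494704) / 7294⌋ = ⌊1.216⌋ = 1 → column B
Row offset from origin: ⌊(2123529 − 2108043) / 4330⌋ = ⌊3.576⌋ = 3 → row 7 (counted from top)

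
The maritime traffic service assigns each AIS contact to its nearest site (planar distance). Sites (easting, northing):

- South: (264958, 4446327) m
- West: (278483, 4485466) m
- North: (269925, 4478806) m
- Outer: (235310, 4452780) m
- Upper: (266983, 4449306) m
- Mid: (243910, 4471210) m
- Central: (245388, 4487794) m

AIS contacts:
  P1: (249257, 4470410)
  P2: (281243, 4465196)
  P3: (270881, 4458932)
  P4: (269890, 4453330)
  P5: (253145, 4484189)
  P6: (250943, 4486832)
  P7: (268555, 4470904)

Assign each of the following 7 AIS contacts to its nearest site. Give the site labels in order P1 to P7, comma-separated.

P1 → Mid (d²=29230409.00)
P2 → North (d²=313329224.00)
P3 → Upper (d²=107854280.00)
P4 → Upper (d²=24643225.00)
P5 → Central (d²=73167074.00)
P6 → Central (d²=31783469.00)
P7 → North (d²=64318504.00)

Mid, North, Upper, Upper, Central, Central, North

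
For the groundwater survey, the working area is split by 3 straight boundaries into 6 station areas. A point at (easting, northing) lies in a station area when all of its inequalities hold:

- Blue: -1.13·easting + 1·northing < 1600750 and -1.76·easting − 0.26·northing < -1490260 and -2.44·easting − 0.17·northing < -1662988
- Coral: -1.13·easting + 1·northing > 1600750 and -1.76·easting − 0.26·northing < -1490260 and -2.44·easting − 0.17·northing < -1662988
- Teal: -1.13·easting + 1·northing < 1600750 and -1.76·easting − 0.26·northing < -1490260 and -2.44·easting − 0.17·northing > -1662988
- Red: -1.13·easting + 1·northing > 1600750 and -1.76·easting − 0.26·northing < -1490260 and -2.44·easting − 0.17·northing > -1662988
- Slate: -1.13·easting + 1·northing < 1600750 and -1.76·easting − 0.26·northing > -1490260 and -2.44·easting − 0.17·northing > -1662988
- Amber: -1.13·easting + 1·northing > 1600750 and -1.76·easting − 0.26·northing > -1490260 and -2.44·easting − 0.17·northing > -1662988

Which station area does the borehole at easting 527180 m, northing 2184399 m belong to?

-1.13·527180 + 1·2184399 = 1588685.600, which is < 1600750
-1.76·527180 − 0.26·2184399 = -1495780.540, which is < -1490260
-2.44·527180 − 0.17·2184399 = -1657667.030, which is > -1662988
This sign pattern matches Teal.

Teal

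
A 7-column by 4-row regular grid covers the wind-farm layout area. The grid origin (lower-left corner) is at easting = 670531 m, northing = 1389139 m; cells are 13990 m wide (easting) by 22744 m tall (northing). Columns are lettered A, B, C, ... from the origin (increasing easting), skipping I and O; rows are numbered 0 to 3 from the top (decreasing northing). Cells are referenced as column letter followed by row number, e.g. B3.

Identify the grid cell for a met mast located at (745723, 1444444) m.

F1

Column index: ⌊(745723 − 670531) / 13990⌋ = ⌊5.375⌋ = 5 → column F
Row offset from origin: ⌊(1444444 − 1389139) / 22744⌋ = ⌊2.432⌋ = 2 → row 1 (counted from top)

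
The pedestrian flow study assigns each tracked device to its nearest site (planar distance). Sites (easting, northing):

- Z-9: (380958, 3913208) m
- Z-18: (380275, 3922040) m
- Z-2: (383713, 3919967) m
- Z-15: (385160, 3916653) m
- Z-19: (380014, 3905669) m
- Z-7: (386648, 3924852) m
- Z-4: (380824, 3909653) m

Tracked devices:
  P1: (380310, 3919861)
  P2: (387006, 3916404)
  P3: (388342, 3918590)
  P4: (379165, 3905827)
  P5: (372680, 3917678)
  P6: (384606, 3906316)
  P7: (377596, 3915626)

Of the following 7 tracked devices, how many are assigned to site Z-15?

2

P1 → Z-18
P2 → Z-15
P3 → Z-15
P4 → Z-19
P5 → Z-18
P6 → Z-19
P7 → Z-9
2 of the 7 go to Z-15.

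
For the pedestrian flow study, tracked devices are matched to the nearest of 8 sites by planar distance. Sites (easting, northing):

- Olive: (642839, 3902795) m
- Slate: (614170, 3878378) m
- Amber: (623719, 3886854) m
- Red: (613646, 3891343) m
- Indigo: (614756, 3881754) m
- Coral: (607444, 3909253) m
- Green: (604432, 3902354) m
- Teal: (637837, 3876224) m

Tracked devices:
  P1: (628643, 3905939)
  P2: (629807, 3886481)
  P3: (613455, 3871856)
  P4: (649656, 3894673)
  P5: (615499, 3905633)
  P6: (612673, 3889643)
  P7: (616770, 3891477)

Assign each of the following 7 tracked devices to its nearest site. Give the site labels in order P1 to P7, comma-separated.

P1 → Olive (d²=211411152.00)
P2 → Amber (d²=37202873.00)
P3 → Slate (d²=43047709.00)
P4 → Olive (d²=112438373.00)
P5 → Coral (d²=77987425.00)
P6 → Red (d²=3836729.00)
P7 → Red (d²=9777332.00)

Olive, Amber, Slate, Olive, Coral, Red, Red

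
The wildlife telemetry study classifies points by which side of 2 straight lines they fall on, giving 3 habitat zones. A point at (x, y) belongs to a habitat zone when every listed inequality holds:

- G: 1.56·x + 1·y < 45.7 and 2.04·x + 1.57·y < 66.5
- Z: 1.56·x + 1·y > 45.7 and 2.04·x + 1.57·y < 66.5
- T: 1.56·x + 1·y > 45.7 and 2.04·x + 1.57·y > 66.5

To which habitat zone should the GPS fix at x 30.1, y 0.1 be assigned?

1.56·30.1 + 1·0.1 = 47.056, which is > 45.7
2.04·30.1 + 1.57·0.1 = 61.561, which is < 66.5
This sign pattern matches Z.

Z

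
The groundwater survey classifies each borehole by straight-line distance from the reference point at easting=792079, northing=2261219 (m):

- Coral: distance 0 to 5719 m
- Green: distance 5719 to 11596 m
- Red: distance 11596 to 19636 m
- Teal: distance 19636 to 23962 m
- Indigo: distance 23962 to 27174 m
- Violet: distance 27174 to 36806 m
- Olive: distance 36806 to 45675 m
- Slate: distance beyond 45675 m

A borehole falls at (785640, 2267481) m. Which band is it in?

Green

Distance = √((785640−792079)² + (2267481−2261219)²) = √(41460721.000 + 39212644.000) = 8981.835 m.
5719 ≤ 8981.835 < 11596 → Green.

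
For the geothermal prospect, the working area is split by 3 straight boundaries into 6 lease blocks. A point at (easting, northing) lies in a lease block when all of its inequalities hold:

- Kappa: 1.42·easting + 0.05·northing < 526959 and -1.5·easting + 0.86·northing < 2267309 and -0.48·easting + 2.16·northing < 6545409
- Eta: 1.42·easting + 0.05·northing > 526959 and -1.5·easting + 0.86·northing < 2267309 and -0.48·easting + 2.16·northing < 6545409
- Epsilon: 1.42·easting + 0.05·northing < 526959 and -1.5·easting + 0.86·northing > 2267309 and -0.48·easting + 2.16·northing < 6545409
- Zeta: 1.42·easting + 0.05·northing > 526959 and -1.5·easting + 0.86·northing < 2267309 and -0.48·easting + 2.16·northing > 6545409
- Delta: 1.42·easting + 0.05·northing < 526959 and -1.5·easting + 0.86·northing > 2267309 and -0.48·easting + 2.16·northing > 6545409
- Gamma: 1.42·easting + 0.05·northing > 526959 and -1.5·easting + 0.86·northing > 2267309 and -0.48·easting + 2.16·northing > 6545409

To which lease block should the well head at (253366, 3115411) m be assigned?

1.42·253366 + 0.05·3115411 = 515550.270, which is < 526959
-1.5·253366 + 0.86·3115411 = 2299204.460, which is > 2267309
-0.48·253366 + 2.16·3115411 = 6607672.080, which is > 6545409
This sign pattern matches Delta.

Delta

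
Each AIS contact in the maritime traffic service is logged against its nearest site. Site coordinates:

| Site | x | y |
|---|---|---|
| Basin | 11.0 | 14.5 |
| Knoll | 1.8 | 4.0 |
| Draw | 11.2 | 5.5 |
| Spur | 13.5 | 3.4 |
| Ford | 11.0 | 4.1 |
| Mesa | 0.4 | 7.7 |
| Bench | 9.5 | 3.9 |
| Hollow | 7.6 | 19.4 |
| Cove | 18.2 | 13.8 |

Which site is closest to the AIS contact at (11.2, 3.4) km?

Squared distances to each site:
Basin: 123.250; Knoll: 88.720; Draw: 4.410; Spur: 5.290; Ford: 0.530; Mesa: 135.130; Bench: 3.140; Hollow: 268.960; Cove: 157.160.
Minimum at Ford.

Ford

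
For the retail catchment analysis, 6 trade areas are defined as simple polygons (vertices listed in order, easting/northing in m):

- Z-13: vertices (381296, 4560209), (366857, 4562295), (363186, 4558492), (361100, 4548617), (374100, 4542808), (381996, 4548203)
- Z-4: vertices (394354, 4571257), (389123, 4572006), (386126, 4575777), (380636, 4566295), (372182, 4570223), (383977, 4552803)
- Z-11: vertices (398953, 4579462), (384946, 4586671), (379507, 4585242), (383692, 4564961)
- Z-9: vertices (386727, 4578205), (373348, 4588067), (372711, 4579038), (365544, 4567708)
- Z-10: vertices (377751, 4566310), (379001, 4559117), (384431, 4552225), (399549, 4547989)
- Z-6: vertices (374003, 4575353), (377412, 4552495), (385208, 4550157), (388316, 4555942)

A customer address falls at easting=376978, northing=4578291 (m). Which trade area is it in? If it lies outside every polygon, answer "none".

Cast a ray rightward from (376978, 4578291). For each polygon, the edges (by vertex number in listed order) whose endpoints lie on opposite sides of northing = 4578291, where each meets that height, and whether that is right or left of the point:
Z-13: no edge straddles that height → 0 crossings.
Z-4: no edge straddles that height → 0 crossings.
Z-11: 3–4 at easting≈380941.3 (right), 4–1 at easting≈397720.6 (right) → 2 crossings.
Z-9: 1–2 at easting≈386610.3 (right), 3–4 at easting≈372238.5 (left) → 1 crossing.
Z-10: no edge straddles that height → 0 crossings.
Z-6: no edge straddles that height → 0 crossings.
Only Z-9 has an odd count, so the point is inside Z-9.

Z-9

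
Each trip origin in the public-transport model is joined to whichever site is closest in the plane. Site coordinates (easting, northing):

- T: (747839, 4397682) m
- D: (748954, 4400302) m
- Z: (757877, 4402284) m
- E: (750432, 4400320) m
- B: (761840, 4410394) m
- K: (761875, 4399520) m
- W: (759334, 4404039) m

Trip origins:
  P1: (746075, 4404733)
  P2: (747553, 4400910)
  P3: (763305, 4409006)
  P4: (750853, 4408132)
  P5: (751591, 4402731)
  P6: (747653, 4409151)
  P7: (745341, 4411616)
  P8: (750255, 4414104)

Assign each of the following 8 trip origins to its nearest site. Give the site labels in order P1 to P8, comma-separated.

D, D, B, E, E, D, D, B

P1 → D (d²=27922402.00)
P2 → D (d²=2332465.00)
P3 → B (d²=4072769.00)
P4 → E (d²=61204585.00)
P5 → E (d²=7156202.00)
P6 → D (d²=79997402.00)
P7 → D (d²=141060365.00)
P8 → B (d²=147976325.00)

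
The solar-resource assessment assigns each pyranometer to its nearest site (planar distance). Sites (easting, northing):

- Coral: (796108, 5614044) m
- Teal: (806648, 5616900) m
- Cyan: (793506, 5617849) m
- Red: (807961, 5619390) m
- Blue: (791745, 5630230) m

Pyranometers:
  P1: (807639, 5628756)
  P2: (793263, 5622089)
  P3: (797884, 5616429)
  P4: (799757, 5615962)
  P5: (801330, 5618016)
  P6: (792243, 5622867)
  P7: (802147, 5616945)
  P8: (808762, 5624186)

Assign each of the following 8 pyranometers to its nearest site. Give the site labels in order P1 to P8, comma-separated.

Red, Cyan, Coral, Coral, Teal, Cyan, Teal, Red

P1 → Red (d²=87825640.00)
P2 → Cyan (d²=18036649.00)
P3 → Coral (d²=8842401.00)
P4 → Coral (d²=16993925.00)
P5 → Teal (d²=29526580.00)
P6 → Cyan (d²=26775493.00)
P7 → Teal (d²=20261026.00)
P8 → Red (d²=23643217.00)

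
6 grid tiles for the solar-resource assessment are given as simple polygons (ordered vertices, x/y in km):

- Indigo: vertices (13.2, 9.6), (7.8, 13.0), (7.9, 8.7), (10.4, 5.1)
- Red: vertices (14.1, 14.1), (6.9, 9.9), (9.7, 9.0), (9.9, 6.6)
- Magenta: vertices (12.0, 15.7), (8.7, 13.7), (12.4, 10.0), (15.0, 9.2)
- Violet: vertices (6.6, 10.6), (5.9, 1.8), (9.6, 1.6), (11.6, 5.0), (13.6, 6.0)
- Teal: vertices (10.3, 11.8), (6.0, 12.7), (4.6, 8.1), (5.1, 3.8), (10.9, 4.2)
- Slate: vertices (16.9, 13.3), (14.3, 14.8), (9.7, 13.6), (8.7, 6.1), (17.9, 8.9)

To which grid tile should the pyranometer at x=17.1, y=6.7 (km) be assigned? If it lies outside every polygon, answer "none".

Cast a ray rightward from (17.1, 6.7). For each polygon, the edges (by vertex number in listed order) whose endpoints lie on opposite sides of y = 6.7, where each meets that height, and whether that is right or left of the point:
Indigo: 3–4 at x≈9.29 (left), 4–1 at x≈11.40 (left) → 0 crossings.
Red: 3–4 at x≈9.89 (left), 4–1 at x≈9.96 (left) → 0 crossings.
Magenta: no edge straddles that height → 0 crossings.
Violet: 1–2 at x≈6.29 (left), 5–1 at x≈12.53 (left) → 0 crossings.
Teal: 3–4 at x≈4.76 (left), 5–1 at x≈10.70 (left) → 0 crossings.
Slate: 3–4 at x≈8.78 (left), 4–5 at x≈10.67 (left) → 0 crossings.
All counts are even, so the point lies outside every listed polygon.

none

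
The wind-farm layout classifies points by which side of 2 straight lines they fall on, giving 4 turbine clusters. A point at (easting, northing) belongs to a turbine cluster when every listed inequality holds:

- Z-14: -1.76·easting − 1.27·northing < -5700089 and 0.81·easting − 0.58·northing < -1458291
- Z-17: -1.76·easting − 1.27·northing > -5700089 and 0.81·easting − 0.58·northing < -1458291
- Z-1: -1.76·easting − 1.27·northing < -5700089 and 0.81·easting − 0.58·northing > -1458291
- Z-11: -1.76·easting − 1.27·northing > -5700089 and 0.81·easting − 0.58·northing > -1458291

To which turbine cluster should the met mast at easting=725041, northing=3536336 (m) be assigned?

Z-14

-1.76·725041 − 1.27·3536336 = -5767218.880, which is < -5700089
0.81·725041 − 0.58·3536336 = -1463791.670, which is < -1458291
This sign pattern matches Z-14.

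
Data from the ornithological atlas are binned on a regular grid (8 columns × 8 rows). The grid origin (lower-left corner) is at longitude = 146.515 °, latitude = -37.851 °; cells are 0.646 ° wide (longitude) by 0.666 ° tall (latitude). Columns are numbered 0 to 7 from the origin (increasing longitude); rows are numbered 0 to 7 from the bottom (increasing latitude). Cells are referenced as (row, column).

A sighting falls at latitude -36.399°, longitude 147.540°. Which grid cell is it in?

(2, 1)

Column index: ⌊(147.540 − 146.515) / 0.646⌋ = ⌊1.587⌋ = 1
Row offset from origin: ⌊(-36.399 − -37.851) / 0.666⌋ = ⌊2.180⌋ = 2 → row 2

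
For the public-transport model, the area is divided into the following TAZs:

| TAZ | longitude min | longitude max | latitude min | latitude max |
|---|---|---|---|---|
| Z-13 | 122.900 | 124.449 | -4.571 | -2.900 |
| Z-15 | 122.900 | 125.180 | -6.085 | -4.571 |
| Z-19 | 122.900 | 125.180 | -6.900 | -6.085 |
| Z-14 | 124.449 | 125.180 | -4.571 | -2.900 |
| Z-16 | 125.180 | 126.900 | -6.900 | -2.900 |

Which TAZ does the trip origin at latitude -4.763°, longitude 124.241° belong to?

Z-15

The point has longitude = 124.241 and latitude = -4.763.
Only Z-15 satisfies 122.900 ≤ longitude ≤ 125.180 and -6.085 ≤ latitude ≤ -4.571.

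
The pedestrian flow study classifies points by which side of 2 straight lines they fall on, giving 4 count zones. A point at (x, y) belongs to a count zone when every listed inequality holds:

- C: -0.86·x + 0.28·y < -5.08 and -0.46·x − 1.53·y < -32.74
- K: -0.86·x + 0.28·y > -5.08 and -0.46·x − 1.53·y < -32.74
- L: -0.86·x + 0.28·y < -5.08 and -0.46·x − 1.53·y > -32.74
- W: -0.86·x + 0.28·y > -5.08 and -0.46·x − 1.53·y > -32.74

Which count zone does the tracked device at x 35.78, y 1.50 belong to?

L

-0.86·35.78 + 0.28·1.50 = -30.351, which is < -5.08
-0.46·35.78 − 1.53·1.50 = -18.754, which is > -32.74
This sign pattern matches L.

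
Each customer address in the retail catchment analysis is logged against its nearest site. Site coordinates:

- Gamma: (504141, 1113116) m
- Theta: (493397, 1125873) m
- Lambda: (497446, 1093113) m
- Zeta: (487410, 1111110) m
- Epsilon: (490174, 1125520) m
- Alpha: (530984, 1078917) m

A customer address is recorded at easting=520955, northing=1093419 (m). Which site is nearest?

Squared distances to each site:
Gamma: 670682405.000; Theta: 1812705480.000; Lambda: 552766717.000; Zeta: 1438238506.000; Epsilon: 1977944162.000; Alpha: 310888845.000.
Minimum at Alpha.

Alpha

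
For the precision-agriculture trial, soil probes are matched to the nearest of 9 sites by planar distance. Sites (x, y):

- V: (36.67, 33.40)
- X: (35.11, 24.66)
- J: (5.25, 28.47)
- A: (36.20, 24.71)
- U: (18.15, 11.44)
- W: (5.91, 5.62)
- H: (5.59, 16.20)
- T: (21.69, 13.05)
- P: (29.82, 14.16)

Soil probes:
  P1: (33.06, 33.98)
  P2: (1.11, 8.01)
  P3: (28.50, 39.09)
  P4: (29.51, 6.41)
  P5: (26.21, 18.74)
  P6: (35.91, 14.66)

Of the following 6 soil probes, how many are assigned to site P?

3

P1 → V
P2 → W
P3 → V
P4 → P
P5 → P
P6 → P
3 of the 6 go to P.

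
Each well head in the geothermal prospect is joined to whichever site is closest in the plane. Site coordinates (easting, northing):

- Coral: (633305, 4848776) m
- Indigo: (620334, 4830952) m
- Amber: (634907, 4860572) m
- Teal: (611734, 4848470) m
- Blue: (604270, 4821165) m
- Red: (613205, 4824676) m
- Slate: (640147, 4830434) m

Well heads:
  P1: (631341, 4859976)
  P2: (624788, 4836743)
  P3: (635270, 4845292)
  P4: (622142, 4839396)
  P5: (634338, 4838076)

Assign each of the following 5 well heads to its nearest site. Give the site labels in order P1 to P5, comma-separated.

Amber, Indigo, Coral, Indigo, Slate

P1 → Amber (d²=13071572.00)
P2 → Indigo (d²=53373797.00)
P3 → Coral (d²=15999481.00)
P4 → Indigo (d²=74570000.00)
P5 → Slate (d²=92144645.00)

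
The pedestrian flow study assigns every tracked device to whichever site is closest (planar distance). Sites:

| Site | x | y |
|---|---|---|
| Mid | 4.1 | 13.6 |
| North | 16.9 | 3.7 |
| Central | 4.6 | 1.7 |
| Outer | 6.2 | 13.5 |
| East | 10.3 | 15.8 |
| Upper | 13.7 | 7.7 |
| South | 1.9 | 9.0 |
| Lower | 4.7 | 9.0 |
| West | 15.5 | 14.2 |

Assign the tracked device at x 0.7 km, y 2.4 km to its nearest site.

Central

Squared distances to each site:
Mid: 137.000; North: 264.130; Central: 15.700; Outer: 153.460; East: 271.720; Upper: 197.090; South: 45.000; Lower: 59.560; West: 358.280.
Minimum at Central.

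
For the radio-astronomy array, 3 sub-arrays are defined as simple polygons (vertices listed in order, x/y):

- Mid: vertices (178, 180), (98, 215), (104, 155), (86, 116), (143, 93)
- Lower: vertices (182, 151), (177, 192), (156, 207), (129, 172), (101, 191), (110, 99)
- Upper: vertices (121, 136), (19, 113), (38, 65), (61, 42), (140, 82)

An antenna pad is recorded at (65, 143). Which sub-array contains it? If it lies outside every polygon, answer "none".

none

Cast a ray rightward from (65, 143). For each polygon, the edges (by vertex number in listed order) whose endpoints lie on opposite sides of y = 143, where each meets that height, and whether that is right or left of the point:
Mid: 3–4 at x≈98.5 (right), 5–1 at x≈163.1 (right) → 2 crossings.
Lower: 5–6 at x≈105.7 (right), 6–1 at x≈170.9 (right) → 2 crossings.
Upper: no edge straddles that height → 0 crossings.
All counts are even, so the point lies outside every listed polygon.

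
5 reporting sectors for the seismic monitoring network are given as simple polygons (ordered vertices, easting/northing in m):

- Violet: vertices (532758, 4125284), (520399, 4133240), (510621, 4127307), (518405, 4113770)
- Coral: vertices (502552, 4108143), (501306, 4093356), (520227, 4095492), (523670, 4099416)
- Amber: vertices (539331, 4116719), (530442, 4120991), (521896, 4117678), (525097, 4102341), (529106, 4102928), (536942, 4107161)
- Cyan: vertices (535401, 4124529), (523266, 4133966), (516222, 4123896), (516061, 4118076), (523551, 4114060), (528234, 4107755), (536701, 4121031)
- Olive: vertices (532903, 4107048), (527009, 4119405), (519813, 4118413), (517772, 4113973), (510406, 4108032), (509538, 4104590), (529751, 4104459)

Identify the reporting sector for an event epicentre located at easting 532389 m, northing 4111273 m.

Cast a ray rightward from (532389, 4111273). For each polygon, the edges (by vertex number in listed order) whose endpoints lie on opposite sides of northing = 4111273, where each meets that height, and whether that is right or left of the point:
Violet: no edge straddles that height → 0 crossings.
Coral: no edge straddles that height → 0 crossings.
Amber: 3–4 at easting≈523232.8 (left), 6–1 at easting≈537969.8 (right) → 1 crossing.
Cyan: 5–6 at easting≈525621.0 (left), 6–7 at easting≈530477.7 (left) → 0 crossings.
Olive: 1–2 at easting≈530887.8 (left), 4–5 at easting≈514424.4 (left) → 0 crossings.
Only Amber has an odd count, so the point is inside Amber.

Amber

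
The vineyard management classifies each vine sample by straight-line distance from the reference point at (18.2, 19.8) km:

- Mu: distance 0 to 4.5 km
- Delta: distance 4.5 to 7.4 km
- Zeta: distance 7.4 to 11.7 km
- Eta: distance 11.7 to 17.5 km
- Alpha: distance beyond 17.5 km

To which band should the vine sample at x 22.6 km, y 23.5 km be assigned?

Distance = √((22.6−18.2)² + (23.5−19.8)²) = √(19.360 + 13.690) = 5.749 km.
4.5 ≤ 5.749 < 7.4 → Delta.

Delta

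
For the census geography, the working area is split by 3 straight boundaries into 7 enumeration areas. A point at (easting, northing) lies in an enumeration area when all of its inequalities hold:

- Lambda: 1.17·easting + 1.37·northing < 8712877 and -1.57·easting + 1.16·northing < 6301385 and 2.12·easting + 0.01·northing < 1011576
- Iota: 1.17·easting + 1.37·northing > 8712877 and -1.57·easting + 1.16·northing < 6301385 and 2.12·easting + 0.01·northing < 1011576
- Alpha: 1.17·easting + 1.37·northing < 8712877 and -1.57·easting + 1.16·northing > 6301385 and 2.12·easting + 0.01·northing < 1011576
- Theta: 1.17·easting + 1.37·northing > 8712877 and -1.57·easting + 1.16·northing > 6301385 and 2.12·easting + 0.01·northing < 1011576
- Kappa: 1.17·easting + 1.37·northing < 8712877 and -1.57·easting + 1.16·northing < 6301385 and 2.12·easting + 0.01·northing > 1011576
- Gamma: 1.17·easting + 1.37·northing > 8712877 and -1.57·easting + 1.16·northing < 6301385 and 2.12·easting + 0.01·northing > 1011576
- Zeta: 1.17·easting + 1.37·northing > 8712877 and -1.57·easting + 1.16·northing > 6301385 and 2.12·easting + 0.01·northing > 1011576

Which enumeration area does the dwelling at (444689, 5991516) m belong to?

Iota

1.17·444689 + 1.37·5991516 = 8728663.050, which is > 8712877
-1.57·444689 + 1.16·5991516 = 6251996.830, which is < 6301385
2.12·444689 + 0.01·5991516 = 1002655.840, which is < 1011576
This sign pattern matches Iota.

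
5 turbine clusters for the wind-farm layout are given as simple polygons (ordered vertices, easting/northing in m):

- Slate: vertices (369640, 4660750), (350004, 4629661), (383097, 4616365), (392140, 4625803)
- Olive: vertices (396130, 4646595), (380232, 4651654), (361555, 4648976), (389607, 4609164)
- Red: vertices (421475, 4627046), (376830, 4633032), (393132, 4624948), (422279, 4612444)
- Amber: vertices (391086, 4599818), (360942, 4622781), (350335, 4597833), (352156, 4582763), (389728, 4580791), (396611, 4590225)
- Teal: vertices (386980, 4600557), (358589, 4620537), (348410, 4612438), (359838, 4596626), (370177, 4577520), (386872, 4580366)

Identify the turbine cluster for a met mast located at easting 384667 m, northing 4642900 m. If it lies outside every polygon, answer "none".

Olive

Cast a ray rightward from (384667, 4642900). For each polygon, the edges (by vertex number in listed order) whose endpoints lie on opposite sides of northing = 4642900, where each meets that height, and whether that is right or left of the point:
Slate: 1–2 at easting≈358365.8 (left), 4–1 at easting≈381132.4 (left) → 0 crossings.
Olive: 3–4 at easting≈365836.2 (left), 4–1 at easting≈395486.1 (right) → 1 crossing.
Red: no edge straddles that height → 0 crossings.
Amber: no edge straddles that height → 0 crossings.
Teal: no edge straddles that height → 0 crossings.
Only Olive has an odd count, so the point is inside Olive.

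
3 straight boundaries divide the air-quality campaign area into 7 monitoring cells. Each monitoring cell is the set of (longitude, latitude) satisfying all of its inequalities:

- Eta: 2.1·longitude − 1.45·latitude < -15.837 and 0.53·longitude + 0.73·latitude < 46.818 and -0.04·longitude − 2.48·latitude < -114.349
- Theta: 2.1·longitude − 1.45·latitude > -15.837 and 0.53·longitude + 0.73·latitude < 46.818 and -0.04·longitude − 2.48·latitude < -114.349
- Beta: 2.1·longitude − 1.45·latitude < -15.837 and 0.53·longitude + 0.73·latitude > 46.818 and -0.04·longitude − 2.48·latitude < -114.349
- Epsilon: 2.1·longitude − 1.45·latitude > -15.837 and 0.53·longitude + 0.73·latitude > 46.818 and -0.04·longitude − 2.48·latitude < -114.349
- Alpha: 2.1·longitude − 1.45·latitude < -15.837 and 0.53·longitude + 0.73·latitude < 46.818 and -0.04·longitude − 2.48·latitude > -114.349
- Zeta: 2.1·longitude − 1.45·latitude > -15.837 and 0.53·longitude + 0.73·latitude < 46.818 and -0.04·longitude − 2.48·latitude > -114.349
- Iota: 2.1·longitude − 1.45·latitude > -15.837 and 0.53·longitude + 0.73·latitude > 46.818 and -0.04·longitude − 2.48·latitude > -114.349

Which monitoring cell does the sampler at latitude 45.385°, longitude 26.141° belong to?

2.1·26.141 − 1.45·45.385 = -10.912, which is > -15.837
0.53·26.141 + 0.73·45.385 = 46.986, which is > 46.818
-0.04·26.141 − 2.48·45.385 = -113.600, which is > -114.349
This sign pattern matches Iota.

Iota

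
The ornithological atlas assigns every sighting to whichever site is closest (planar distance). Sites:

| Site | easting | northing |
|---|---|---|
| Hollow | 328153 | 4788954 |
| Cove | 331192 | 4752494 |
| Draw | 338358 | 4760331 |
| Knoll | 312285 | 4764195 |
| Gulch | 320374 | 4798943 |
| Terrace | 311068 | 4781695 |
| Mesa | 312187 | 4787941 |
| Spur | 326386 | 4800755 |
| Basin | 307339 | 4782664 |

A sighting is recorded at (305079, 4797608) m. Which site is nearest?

Mesa

Squared distances to each site:
Hollow: 607301192.000; Cove: 2717161765.000; Draw: 2497066570.000; Knoll: 1168355005.000; Gulch: 235719250.000; Terrace: 289091690.000; Mesa: 143974553.000; Spur: 463891858.000; Basin: 228430736.000.
Minimum at Mesa.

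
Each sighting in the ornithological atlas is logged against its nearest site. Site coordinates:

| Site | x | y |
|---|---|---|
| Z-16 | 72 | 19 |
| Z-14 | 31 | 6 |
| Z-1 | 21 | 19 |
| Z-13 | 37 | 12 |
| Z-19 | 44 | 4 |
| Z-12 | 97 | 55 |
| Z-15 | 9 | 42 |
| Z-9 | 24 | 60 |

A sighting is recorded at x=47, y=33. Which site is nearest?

Squared distances to each site:
Z-16: 821.000; Z-14: 985.000; Z-1: 872.000; Z-13: 541.000; Z-19: 850.000; Z-12: 2984.000; Z-15: 1525.000; Z-9: 1258.000.
Minimum at Z-13.

Z-13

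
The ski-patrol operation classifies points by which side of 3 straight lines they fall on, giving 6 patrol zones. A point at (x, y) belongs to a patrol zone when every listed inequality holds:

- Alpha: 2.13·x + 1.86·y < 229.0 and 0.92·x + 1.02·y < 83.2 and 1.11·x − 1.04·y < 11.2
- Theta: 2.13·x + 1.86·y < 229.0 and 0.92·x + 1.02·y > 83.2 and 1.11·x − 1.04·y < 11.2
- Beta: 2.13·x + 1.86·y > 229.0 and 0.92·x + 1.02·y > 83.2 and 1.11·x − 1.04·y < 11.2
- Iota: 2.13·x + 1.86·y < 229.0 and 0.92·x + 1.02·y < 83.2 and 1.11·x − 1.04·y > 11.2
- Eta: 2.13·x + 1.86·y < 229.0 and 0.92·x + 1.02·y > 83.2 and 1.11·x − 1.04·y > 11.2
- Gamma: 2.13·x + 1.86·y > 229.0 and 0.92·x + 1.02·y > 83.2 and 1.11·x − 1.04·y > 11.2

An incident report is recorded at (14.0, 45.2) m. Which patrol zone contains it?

Alpha

2.13·14.0 + 1.86·45.2 = 113.892, which is < 229.0
0.92·14.0 + 1.02·45.2 = 58.984, which is < 83.2
1.11·14.0 − 1.04·45.2 = -31.468, which is < 11.2
This sign pattern matches Alpha.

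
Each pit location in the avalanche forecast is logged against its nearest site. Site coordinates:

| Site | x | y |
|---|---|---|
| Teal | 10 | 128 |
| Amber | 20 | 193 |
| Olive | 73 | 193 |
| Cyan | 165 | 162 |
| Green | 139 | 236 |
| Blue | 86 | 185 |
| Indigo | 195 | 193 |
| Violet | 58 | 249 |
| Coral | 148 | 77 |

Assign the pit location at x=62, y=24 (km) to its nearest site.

Coral

Squared distances to each site:
Teal: 13520.000; Amber: 30325.000; Olive: 28682.000; Cyan: 29653.000; Green: 50873.000; Blue: 26497.000; Indigo: 46250.000; Violet: 50641.000; Coral: 10205.000.
Minimum at Coral.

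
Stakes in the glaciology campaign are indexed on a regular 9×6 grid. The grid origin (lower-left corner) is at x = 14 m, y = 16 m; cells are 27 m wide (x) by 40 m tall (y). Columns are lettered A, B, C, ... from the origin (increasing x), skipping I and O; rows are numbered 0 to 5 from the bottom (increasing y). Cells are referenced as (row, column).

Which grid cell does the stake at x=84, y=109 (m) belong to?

(2, C)

Column index: ⌊(84 − 14) / 27⌋ = ⌊2.593⌋ = 2 → column C
Row offset from origin: ⌊(109 − 16) / 40⌋ = ⌊2.325⌋ = 2 → row 2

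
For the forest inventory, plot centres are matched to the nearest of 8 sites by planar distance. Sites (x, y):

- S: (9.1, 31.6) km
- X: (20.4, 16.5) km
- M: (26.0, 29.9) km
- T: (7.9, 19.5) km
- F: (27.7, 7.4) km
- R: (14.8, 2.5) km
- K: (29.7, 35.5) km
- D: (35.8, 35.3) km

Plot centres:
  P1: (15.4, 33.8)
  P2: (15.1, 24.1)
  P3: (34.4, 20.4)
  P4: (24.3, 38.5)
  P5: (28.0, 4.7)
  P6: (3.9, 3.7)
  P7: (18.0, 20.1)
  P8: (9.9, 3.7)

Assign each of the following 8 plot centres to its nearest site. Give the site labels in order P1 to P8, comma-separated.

S, T, M, K, F, R, X, R

P1 → S (d²=44.53)
P2 → T (d²=73.00)
P3 → M (d²=160.81)
P4 → K (d²=38.16)
P5 → F (d²=7.38)
P6 → R (d²=120.25)
P7 → X (d²=18.72)
P8 → R (d²=25.45)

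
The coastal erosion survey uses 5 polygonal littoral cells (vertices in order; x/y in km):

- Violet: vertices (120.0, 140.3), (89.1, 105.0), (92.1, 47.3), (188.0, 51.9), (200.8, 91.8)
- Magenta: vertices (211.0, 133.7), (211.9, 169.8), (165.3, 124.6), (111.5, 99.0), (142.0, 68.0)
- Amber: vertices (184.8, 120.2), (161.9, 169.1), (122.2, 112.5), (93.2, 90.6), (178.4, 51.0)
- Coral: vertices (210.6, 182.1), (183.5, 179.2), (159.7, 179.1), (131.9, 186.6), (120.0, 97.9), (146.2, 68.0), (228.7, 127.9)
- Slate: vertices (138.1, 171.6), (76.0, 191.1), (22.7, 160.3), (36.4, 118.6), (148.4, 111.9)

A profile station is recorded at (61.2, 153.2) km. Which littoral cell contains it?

Slate

Cast a ray rightward from (61.2, 153.2). For each polygon, the edges (by vertex number in listed order) whose endpoints lie on opposite sides of y = 153.2, where each meets that height, and whether that is right or left of the point:
Violet: no edge straddles that height → 0 crossings.
Magenta: 1–2 at x≈211.49 (right), 2–3 at x≈194.79 (right) → 2 crossings.
Amber: 1–2 at x≈169.35 (right), 2–3 at x≈150.75 (right) → 2 crossings.
Coral: 4–5 at x≈127.42 (right), 7–1 at x≈220.25 (right) → 2 crossings.
Slate: 3–4 at x≈25.03 (left), 5–1 at x≈141.27 (right) → 1 crossing.
Only Slate has an odd count, so the point is inside Slate.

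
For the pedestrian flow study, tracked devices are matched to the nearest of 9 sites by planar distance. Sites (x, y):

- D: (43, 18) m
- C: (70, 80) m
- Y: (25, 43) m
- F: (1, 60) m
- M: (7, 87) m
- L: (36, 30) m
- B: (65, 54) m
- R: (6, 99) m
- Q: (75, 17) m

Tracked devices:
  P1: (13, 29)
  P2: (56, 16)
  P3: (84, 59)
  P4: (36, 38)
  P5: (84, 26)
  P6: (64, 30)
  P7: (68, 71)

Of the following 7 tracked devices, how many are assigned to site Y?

1

P1 → Y
P2 → D
P3 → B
P4 → L
P5 → Q
P6 → Q
P7 → C
1 of the 7 goes to Y.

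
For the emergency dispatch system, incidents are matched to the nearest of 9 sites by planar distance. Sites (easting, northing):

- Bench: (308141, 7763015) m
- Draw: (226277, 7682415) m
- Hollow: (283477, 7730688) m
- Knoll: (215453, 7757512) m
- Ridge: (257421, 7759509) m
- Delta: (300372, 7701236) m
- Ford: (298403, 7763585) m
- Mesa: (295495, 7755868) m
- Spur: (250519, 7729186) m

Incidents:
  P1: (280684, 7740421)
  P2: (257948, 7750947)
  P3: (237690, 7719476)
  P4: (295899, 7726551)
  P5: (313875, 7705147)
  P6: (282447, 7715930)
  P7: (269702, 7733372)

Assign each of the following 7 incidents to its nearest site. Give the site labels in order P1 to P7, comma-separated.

Hollow, Ridge, Spur, Hollow, Delta, Hollow, Hollow

P1 → Hollow (d²=102532138.00)
P2 → Ridge (d²=73585573.00)
P3 → Spur (d²=258867341.00)
P4 → Hollow (d²=171420853.00)
P5 → Delta (d²=197626930.00)
P6 → Hollow (d²=218859464.00)
P7 → Hollow (d²=196954481.00)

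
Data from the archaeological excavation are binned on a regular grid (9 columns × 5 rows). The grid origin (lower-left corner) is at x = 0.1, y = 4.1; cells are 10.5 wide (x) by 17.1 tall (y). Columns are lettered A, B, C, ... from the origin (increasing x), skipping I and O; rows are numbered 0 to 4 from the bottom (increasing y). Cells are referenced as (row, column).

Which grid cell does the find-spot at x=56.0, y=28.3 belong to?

(1, F)

Column index: ⌊(56.0 − 0.1) / 10.5⌋ = ⌊5.324⌋ = 5 → column F
Row offset from origin: ⌊(28.3 − 4.1) / 17.1⌋ = ⌊1.415⌋ = 1 → row 1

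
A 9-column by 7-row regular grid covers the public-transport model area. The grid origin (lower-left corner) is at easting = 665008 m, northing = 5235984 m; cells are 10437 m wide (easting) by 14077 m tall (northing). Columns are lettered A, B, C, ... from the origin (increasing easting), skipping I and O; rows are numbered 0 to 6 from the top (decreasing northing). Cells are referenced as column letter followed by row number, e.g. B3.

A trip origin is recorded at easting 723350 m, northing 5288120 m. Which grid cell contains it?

F3

Column index: ⌊(723350 − 665008) / 10437⌋ = ⌊5.590⌋ = 5 → column F
Row offset from origin: ⌊(5288120 − 5235984) / 14077⌋ = ⌊3.704⌋ = 3 → row 3 (counted from top)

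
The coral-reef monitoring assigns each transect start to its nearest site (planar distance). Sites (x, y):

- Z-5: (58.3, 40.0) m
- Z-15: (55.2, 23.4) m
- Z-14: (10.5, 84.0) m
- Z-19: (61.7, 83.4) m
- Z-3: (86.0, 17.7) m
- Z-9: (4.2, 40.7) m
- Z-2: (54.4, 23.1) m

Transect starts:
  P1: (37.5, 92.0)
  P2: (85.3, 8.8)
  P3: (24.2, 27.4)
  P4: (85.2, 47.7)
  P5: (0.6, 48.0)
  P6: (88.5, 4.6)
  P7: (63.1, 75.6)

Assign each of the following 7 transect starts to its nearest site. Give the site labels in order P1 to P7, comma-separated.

Z-19, Z-3, Z-9, Z-5, Z-9, Z-3, Z-19

P1 → Z-19 (d²=659.60)
P2 → Z-3 (d²=79.70)
P3 → Z-9 (d²=576.89)
P4 → Z-5 (d²=782.90)
P5 → Z-9 (d²=66.25)
P6 → Z-3 (d²=177.86)
P7 → Z-19 (d²=62.80)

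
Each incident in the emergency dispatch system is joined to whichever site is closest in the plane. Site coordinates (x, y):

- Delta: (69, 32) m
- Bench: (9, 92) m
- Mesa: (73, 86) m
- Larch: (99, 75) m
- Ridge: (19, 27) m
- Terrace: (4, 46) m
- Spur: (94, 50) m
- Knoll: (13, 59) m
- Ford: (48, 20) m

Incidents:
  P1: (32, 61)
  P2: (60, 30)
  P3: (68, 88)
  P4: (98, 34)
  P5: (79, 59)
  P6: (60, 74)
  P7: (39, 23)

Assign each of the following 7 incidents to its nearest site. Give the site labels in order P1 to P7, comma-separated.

Knoll, Delta, Mesa, Spur, Spur, Mesa, Ford

P1 → Knoll (d²=365.00)
P2 → Delta (d²=85.00)
P3 → Mesa (d²=29.00)
P4 → Spur (d²=272.00)
P5 → Spur (d²=306.00)
P6 → Mesa (d²=313.00)
P7 → Ford (d²=90.00)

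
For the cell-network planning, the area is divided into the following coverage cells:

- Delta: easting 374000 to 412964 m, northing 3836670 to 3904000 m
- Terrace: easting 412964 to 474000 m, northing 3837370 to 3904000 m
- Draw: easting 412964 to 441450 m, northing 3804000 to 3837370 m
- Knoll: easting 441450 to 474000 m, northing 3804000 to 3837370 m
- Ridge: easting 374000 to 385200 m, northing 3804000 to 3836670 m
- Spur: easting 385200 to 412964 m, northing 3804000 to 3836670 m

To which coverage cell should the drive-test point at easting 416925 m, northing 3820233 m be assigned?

The point has easting = 416925 and northing = 3820233.
Only Draw satisfies 412964 ≤ easting ≤ 441450 and 3804000 ≤ northing ≤ 3837370.

Draw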